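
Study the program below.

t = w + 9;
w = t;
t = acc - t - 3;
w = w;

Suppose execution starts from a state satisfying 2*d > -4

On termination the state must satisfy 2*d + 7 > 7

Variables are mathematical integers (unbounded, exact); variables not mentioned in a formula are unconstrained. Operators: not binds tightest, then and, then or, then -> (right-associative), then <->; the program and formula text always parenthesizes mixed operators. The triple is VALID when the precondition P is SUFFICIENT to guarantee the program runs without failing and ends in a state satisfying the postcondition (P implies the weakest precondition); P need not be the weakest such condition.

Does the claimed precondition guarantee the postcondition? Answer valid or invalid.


Working backward. After the program, the postcondition 2*d + 7 > 7 must hold; in canonical form it is 2*d > 0.
Before w := w: 2*d > 0
Before t := acc - t - 3: 2*d > 0
Before w := t: 2*d > 0
Before t := w + 9: 2*d > 0
The weakest precondition is 2*d > 0.
Check whether 2*d > -4 implies it.
Countermodel: at the initial state d = -1, the precondition holds but the weakest precondition fails.
Answer: invalid


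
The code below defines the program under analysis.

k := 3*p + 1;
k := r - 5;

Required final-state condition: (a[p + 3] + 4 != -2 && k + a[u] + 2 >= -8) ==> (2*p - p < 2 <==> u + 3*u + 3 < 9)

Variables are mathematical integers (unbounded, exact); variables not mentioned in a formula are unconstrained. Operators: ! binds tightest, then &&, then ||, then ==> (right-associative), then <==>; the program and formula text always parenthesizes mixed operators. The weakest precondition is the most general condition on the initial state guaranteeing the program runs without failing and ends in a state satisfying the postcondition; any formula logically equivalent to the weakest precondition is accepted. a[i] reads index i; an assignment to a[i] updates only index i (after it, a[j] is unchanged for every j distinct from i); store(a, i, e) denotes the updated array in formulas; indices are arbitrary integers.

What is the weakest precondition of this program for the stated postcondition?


Working backward. After the program, the postcondition (a[p + 3] + 4 != -2 && k + a[u] + 2 >= -8) ==> (2*p - p < 2 <==> u + 3*u + 3 < 9) must hold; in canonical form it is (a[p + 3] != -6 && a[u] + k >= -10) ==> (p < 2 <==> 4*u < 6).
Before k := r - 5: (a[p + 3] != -6 && a[u] + r >= -5) ==> (p < 2 <==> 4*u < 6)
Before k := 3*p + 1: (a[p + 3] != -6 && a[u] + r >= -5) ==> (p < 2 <==> 4*u < 6)
Answer: WP = (a[p + 3] != -6 && a[u] + r >= -5) ==> (p < 2 <==> 4*u < 6)


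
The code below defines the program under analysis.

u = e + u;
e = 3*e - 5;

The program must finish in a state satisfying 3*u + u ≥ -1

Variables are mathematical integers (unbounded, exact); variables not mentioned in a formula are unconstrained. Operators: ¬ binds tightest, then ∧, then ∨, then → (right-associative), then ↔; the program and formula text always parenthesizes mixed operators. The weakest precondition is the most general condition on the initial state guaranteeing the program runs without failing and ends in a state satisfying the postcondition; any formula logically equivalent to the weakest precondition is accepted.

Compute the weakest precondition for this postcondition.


Working backward. After the program, the postcondition 3*u + u ≥ -1 must hold; in canonical form it is 4*u ≥ -1.
Before e := 3*e - 5: 4*u ≥ -1
Before u := e + u: 4*e + 4*u ≥ -1
Answer: WP = 4*e + 4*u ≥ -1


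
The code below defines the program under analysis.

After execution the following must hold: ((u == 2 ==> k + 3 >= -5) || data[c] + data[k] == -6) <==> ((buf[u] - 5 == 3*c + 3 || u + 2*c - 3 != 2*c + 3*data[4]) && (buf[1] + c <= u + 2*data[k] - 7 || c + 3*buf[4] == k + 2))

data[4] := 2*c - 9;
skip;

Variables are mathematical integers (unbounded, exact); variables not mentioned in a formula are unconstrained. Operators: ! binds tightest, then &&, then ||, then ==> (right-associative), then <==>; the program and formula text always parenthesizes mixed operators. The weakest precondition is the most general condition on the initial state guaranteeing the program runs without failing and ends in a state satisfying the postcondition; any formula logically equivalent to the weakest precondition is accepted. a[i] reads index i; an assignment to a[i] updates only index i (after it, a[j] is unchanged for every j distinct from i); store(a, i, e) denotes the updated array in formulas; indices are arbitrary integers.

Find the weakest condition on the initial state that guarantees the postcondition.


Working backward. After the program, the postcondition ((u == 2 ==> k + 3 >= -5) || data[c] + data[k] == -6) <==> ((buf[u] - 5 == 3*c + 3 || u + 2*c - 3 != 2*c + 3*data[4]) && (buf[1] + c <= u + 2*data[k] - 7 || c + 3*buf[4] == k + 2)) must hold; in canonical form it is ((u == 2 ==> k >= -8) || data[c] + data[k] == -6) <==> ((buf[u] == 3*c + 8 || u != 3*data[4] + 3) && (buf[1] + c <= 2*data[k] + u - 7 || 3*buf[4] + c == k + 2)).
Before skip: ((u == 2 ==> k >= -8) || data[c] + data[k] == -6) <==> ((buf[u] == 3*c + 8 || u != 3*data[4] + 3) && (buf[1] + c <= 2*data[k] + u - 7 || 3*buf[4] + c == k + 2))
Before data[4] := 2*c - 9: ((u == 2 ==> k >= -8) || store(data, 4, 2*c - 9)[c] + store(data, 4, 2*c - 9)[k] == -6) <==> ((buf[u] == 3*c + 8 || u != 6*c - 24) && (buf[1] + c <= 2*store(data, 4, 2*c - 9)[k] + u - 7 || 3*buf[4] + c == k + 2))
Answer: WP = ((u == 2 ==> k >= -8) || store(data, 4, 2*c - 9)[c] + store(data, 4, 2*c - 9)[k] == -6) <==> ((buf[u] == 3*c + 8 || u != 6*c - 24) && (buf[1] + c <= 2*store(data, 4, 2*c - 9)[k] + u - 7 || 3*buf[4] + c == k + 2))


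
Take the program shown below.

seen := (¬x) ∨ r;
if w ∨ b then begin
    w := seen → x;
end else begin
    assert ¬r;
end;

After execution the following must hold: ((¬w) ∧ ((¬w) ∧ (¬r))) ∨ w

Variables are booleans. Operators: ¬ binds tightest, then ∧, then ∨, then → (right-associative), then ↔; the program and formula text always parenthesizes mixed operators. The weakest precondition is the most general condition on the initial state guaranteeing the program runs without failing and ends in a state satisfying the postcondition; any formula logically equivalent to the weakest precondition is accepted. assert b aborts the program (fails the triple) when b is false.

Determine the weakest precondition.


Working backward. After the program, the postcondition ((¬w) ∧ ((¬w) ∧ (¬r))) ∨ w must hold; in canonical form it is ((¬w) ∧ (¬r)) ∨ w.
Then branch requires ((¬(seen → x)) ∧ (¬r)) ∨ (seen → x); else branch requires (¬r) ∧ (((¬w) ∧ (¬r)) ∨ w).
Before the if: ((w ∨ b) → (((¬(seen → x)) ∧ (¬r)) ∨ (seen → x))) ∧ ((¬(w ∨ b)) → ((¬r) ∧ (((¬w) ∧ (¬r)) ∨ w)))
Before seen := (¬x) ∨ r: ((w ∨ b) → (((¬(((¬x) ∨ r) → x)) ∧ (¬r)) ∨ (((¬x) ∨ r) → x))) ∧ ((¬(w ∨ b)) → ((¬r) ∧ (((¬w) ∧ (¬r)) ∨ w)))
Answer: WP = ((w ∨ b) → (((¬(((¬x) ∨ r) → x)) ∧ (¬r)) ∨ (((¬x) ∨ r) → x))) ∧ ((¬(w ∨ b)) → ((¬r) ∧ (((¬w) ∧ (¬r)) ∨ w)))


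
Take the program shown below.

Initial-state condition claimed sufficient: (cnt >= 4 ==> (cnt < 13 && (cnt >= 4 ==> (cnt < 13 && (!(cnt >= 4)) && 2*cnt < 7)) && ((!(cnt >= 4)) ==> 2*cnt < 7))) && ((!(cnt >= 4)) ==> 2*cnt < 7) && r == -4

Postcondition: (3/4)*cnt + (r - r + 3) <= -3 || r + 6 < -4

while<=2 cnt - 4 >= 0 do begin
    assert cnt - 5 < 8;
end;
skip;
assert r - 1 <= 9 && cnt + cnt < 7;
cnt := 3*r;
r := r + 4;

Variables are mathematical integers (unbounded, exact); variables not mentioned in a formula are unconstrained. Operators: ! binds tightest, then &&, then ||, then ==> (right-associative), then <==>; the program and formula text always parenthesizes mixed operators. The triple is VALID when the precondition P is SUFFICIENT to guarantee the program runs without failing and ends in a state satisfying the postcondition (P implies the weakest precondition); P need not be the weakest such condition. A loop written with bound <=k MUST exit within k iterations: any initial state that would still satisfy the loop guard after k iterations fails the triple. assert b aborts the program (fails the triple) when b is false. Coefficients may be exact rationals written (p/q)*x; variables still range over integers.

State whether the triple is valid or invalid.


Working backward. After the program, the postcondition (3/4)*cnt + (r - r + 3) <= -3 || r + 6 < -4 must hold; in canonical form it is (3/4)*cnt <= -6 || r < -10.
Before r := r + 4: (3/4)*cnt <= -6 || r < -14
Before cnt := 3*r: (9/4)*r <= -6 || r < -14
Before assert r - 1 <= 9 && cnt + cnt < 7: r <= 10 && 2*cnt < 7 && ((9/4)*r <= -6 || r < -14)
Before skip: r <= 10 && 2*cnt < 7 && ((9/4)*r <= -6 || r < -14)
Before the loop (bound <=2), unroll the exhaustion recursion (WP_0 = exit-now case; WP_j = one more guarded iteration, up to j = 2):
  WP_0: (!(cnt >= 4)) && r <= 10 && 2*cnt < 7 && ((9/4)*r <= -6 || r < -14)
  WP_1: (cnt >= 4 ==> (cnt < 13 && (!(cnt >= 4)) && r <= 10 && 2*cnt < 7 && ((9/4)*r <= -6 || r < -14))) && ((!(cnt >= 4)) ==> (r <= 10 && 2*cnt < 7 && ((9/4)*r <= -6 || r < -14)))
  WP_2: (cnt >= 4 ==> (cnt < 13 && (cnt >= 4 ==> (cnt < 13 && (!(cnt >= 4)) && r <= 10 && 2*cnt < 7 && ((9/4)*r <= -6 || r < -14))) && ((!(cnt >= 4)) ==> (r <= 10 && 2*cnt < 7 && ((9/4)*r <= -6 || r < -14))))) && ((!(cnt >= 4)) ==> (r <= 10 && 2*cnt < 7 && ((9/4)*r <= -6 || r < -14)))
So before the loop: (cnt >= 4 ==> (cnt < 13 && (cnt >= 4 ==> (cnt < 13 && (!(cnt >= 4)) && r <= 10 && 2*cnt < 7 && ((9/4)*r <= -6 || r < -14))) && ((!(cnt >= 4)) ==> (r <= 10 && 2*cnt < 7 && ((9/4)*r <= -6 || r < -14))))) && ((!(cnt >= 4)) ==> (r <= 10 && 2*cnt < 7 && ((9/4)*r <= -6 || r < -14)))
The weakest precondition is (cnt >= 4 ==> (cnt < 13 && (cnt >= 4 ==> (cnt < 13 && (!(cnt >= 4)) && r <= 10 && 2*cnt < 7 && ((9/4)*r <= -6 || r < -14))) && ((!(cnt >= 4)) ==> (r <= 10 && 2*cnt < 7 && ((9/4)*r <= -6 || r < -14))))) && ((!(cnt >= 4)) ==> (r <= 10 && 2*cnt < 7 && ((9/4)*r <= -6 || r < -14))).
Check whether (cnt >= 4 ==> (cnt < 13 && (cnt >= 4 ==> (cnt < 13 && (!(cnt >= 4)) && 2*cnt < 7)) && ((!(cnt >= 4)) ==> 2*cnt < 7))) && ((!(cnt >= 4)) ==> 2*cnt < 7) && r == -4 implies it.
Every state satisfying the precondition satisfies the weakest precondition: the implication holds.
Answer: valid


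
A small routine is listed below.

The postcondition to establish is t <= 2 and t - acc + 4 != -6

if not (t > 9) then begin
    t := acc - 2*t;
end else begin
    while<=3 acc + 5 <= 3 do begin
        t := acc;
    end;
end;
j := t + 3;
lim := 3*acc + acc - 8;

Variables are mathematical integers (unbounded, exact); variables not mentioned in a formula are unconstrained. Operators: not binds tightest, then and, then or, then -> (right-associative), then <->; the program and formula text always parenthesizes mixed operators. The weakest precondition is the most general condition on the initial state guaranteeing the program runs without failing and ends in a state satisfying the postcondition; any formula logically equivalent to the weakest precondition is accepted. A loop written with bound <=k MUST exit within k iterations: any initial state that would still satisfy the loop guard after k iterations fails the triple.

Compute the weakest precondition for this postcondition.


Working backward. After the program, the postcondition t <= 2 and t - acc + 4 != -6 must hold; in canonical form it is t <= 2 and t != acc - 10.
Before lim := 3*acc + acc - 8: t <= 2 and t != acc - 10
Before j := t + 3: t <= 2 and t != acc - 10
Then branch requires acc <= 2*t + 2 and 2*t != 10; else branch requires (acc <= -2 -> ((acc <= -2 -> ((acc <= -2 -> ((not (acc <= -2)) and acc <= 2)) and ((not (acc <= -2)) -> acc <= 2))) and ((not (acc <= -2)) -> acc <= 2))) and ((not (acc <= -2)) -> (t <= 2 and t != acc - 10)).
Before the if: ((not (t > 9)) -> (acc <= 2*t + 2 and 2*t != 10)) and (t > 9 -> ((acc <= -2 -> ((acc <= -2 -> ((acc <= -2 -> ((not (acc <= -2)) and acc <= 2)) and ((not (acc <= -2)) -> acc <= 2))) and ((not (acc <= -2)) -> acc <= 2))) and ((not (acc <= -2)) -> (t <= 2 and t != acc - 10))))
Answer: WP = ((not (t > 9)) -> (acc <= 2*t + 2 and 2*t != 10)) and (t > 9 -> ((acc <= -2 -> ((acc <= -2 -> ((acc <= -2 -> ((not (acc <= -2)) and acc <= 2)) and ((not (acc <= -2)) -> acc <= 2))) and ((not (acc <= -2)) -> acc <= 2))) and ((not (acc <= -2)) -> (t <= 2 and t != acc - 10))))


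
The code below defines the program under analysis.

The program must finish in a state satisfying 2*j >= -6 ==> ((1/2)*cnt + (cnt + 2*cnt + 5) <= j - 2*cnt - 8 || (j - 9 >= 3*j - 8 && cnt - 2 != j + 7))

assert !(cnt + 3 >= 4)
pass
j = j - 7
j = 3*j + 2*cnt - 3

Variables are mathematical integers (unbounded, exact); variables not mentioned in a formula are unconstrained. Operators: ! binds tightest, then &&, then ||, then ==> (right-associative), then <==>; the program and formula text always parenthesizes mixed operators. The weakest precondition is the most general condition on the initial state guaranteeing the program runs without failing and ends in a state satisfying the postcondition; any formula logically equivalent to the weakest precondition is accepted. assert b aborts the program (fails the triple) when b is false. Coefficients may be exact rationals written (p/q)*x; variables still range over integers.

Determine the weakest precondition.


Working backward. After the program, the postcondition 2*j >= -6 ==> ((1/2)*cnt + (cnt + 2*cnt + 5) <= j - 2*cnt - 8 || (j - 9 >= 3*j - 8 && cnt - 2 != j + 7)) must hold; in canonical form it is 2*j >= -6 ==> ((11/2)*cnt <= j - 13 || (2*j <= -1 && cnt != j + 9)).
Before j := 3*j + 2*cnt - 3: 4*cnt + 6*j >= 0 ==> ((7/2)*cnt <= 3*j - 16 || (4*cnt + 6*j <= 5 && cnt + 3*j != -6))
Before j := j - 7: 4*cnt + 6*j >= 42 ==> ((7/2)*cnt <= 3*j - 37 || (4*cnt + 6*j <= 47 && cnt + 3*j != 15))
Before skip: 4*cnt + 6*j >= 42 ==> ((7/2)*cnt <= 3*j - 37 || (4*cnt + 6*j <= 47 && cnt + 3*j != 15))
Before assert !(cnt + 3 >= 4): (!(cnt >= 1)) && (4*cnt + 6*j >= 42 ==> ((7/2)*cnt <= 3*j - 37 || (4*cnt + 6*j <= 47 && cnt + 3*j != 15)))
Answer: WP = (!(cnt >= 1)) && (4*cnt + 6*j >= 42 ==> ((7/2)*cnt <= 3*j - 37 || (4*cnt + 6*j <= 47 && cnt + 3*j != 15)))


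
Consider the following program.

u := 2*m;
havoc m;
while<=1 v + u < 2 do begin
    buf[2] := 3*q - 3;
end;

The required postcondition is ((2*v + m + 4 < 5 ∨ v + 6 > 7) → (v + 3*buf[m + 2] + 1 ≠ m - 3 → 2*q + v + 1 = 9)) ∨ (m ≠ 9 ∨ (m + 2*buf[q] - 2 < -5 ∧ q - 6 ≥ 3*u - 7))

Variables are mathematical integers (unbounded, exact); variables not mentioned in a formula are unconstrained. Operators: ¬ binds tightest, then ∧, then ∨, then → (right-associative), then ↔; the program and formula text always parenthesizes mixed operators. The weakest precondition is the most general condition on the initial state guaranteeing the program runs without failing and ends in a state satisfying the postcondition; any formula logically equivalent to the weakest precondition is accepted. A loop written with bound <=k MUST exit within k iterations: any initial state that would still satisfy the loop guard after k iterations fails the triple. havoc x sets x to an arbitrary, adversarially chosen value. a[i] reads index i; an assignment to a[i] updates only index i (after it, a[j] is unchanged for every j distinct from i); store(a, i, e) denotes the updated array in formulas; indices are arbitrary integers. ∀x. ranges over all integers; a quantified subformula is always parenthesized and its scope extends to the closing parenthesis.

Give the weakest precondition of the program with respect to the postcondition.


Working backward. After the program, the postcondition ((2*v + m + 4 < 5 ∨ v + 6 > 7) → (v + 3*buf[m + 2] + 1 ≠ m - 3 → 2*q + v + 1 = 9)) ∨ (m ≠ 9 ∨ (m + 2*buf[q] - 2 < -5 ∧ q - 6 ≥ 3*u - 7)) must hold; in canonical form it is ((m + 2*v < 1 ∨ v > 1) → (3*buf[m + 2] + v ≠ m - 4 → 2*q + v = 8)) ∨ m ≠ 9 ∨ (2*buf[q] + m < -3 ∧ q ≥ 3*u - 1).
Before the loop (bound <=1), unroll the exhaustion recursion (WP_0 = exit-now case; WP_j = one more guarded iteration, up to j = 1):
  WP_0: (¬(u + v < 2)) ∧ (((m + 2*v < 1 ∨ v > 1) → (3*buf[m + 2] + v ≠ m - 4 → 2*q + v = 8)) ∨ m ≠ 9 ∨ (2*buf[q] + m < -3 ∧ q ≥ 3*u - 1))
  WP_1: (u + v < 2 → ((¬(u + v < 2)) ∧ (((m + 2*v < 1 ∨ v > 1) → (3*store(buf, 2, 3*q - 3)[m + 2] + v ≠ m - 4 → 2*q + v = 8)) ∨ m ≠ 9 ∨ (2*store(buf, 2, 3*q - 3)[q] + m < -3 ∧ q ≥ 3*u - 1)))) ∧ ((¬(u + v < 2)) → (((m + 2*v < 1 ∨ v > 1) → (3*buf[m + 2] + v ≠ m - 4 → 2*q + v = 8)) ∨ m ≠ 9 ∨ (2*buf[q] + m < -3 ∧ q ≥ 3*u - 1)))
So before the loop: (u + v < 2 → ((¬(u + v < 2)) ∧ (((m + 2*v < 1 ∨ v > 1) → (3*store(buf, 2, 3*q - 3)[m + 2] + v ≠ m - 4 → 2*q + v = 8)) ∨ m ≠ 9 ∨ (2*store(buf, 2, 3*q - 3)[q] + m < -3 ∧ q ≥ 3*u - 1)))) ∧ ((¬(u + v < 2)) → (((m + 2*v < 1 ∨ v > 1) → (3*buf[m + 2] + v ≠ m - 4 → 2*q + v = 8)) ∨ m ≠ 9 ∨ (2*buf[q] + m < -3 ∧ q ≥ 3*u - 1)))
Before havoc m: ∀m_1. ((u + v < 2 → ((¬(u + v < 2)) ∧ (((m_1 + 2*v < 1 ∨ v > 1) → (3*store(buf, 2, 3*q - 3)[m_1 + 2] + v ≠ m_1 - 4 → 2*q + v = 8)) ∨ m_1 ≠ 9 ∨ (2*store(buf, 2, 3*q - 3)[q] + m_1 < -3 ∧ q ≥ 3*u - 1)))) ∧ ((¬(u + v < 2)) → (((m_1 + 2*v < 1 ∨ v > 1) → (3*buf[m_1 + 2] + v ≠ m_1 - 4 → 2*q + v = 8)) ∨ m_1 ≠ 9 ∨ (2*buf[q] + m_1 < -3 ∧ q ≥ 3*u - 1))))
Before u := 2*m: ∀m_1. ((2*m + v < 2 → ((¬(2*m + v < 2)) ∧ (((m_1 + 2*v < 1 ∨ v > 1) → (3*store(buf, 2, 3*q - 3)[m_1 + 2] + v ≠ m_1 - 4 → 2*q + v = 8)) ∨ m_1 ≠ 9 ∨ (2*store(buf, 2, 3*q - 3)[q] + m_1 < -3 ∧ q ≥ 6*m - 1)))) ∧ ((¬(2*m + v < 2)) → (((m_1 + 2*v < 1 ∨ v > 1) → (3*buf[m_1 + 2] + v ≠ m_1 - 4 → 2*q + v = 8)) ∨ m_1 ≠ 9 ∨ (2*buf[q] + m_1 < -3 ∧ q ≥ 6*m - 1))))
Answer: WP = ∀m_1. ((2*m + v < 2 → ((¬(2*m + v < 2)) ∧ (((m_1 + 2*v < 1 ∨ v > 1) → (3*store(buf, 2, 3*q - 3)[m_1 + 2] + v ≠ m_1 - 4 → 2*q + v = 8)) ∨ m_1 ≠ 9 ∨ (2*store(buf, 2, 3*q - 3)[q] + m_1 < -3 ∧ q ≥ 6*m - 1)))) ∧ ((¬(2*m + v < 2)) → (((m_1 + 2*v < 1 ∨ v > 1) → (3*buf[m_1 + 2] + v ≠ m_1 - 4 → 2*q + v = 8)) ∨ m_1 ≠ 9 ∨ (2*buf[q] + m_1 < -3 ∧ q ≥ 6*m - 1))))


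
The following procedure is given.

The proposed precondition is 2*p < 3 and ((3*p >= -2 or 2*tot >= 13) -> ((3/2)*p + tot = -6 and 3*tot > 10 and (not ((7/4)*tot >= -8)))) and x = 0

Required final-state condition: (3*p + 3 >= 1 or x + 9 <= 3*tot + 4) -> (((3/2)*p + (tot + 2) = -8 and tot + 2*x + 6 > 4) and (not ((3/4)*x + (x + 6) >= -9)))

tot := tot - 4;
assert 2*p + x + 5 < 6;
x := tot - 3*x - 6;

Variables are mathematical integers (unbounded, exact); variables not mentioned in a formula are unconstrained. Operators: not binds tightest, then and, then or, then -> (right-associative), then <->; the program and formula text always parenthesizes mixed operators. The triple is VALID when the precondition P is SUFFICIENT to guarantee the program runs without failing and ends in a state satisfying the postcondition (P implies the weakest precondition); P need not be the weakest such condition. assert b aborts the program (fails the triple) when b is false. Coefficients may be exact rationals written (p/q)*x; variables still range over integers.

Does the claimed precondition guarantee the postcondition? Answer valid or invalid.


Working backward. After the program, the postcondition (3*p + 3 >= 1 or x + 9 <= 3*tot + 4) -> (((3/2)*p + (tot + 2) = -8 and tot + 2*x + 6 > 4) and (not ((3/4)*x + (x + 6) >= -9))) must hold; in canonical form it is (3*p >= -2 or x <= 3*tot - 5) -> ((3/2)*p + tot = -10 and tot + 2*x > -2 and (not ((7/4)*x >= -15))).
Before x := tot - 3*x - 6: (3*p >= -2 or 2*tot + 3*x >= -1) -> ((3/2)*p + tot = -10 and 3*tot > 6*x + 10 and (not ((7/4)*tot >= (21/4)*x - 9/2)))
Before assert 2*p + x + 5 < 6: 2*p + x < 1 and ((3*p >= -2 or 2*tot + 3*x >= -1) -> ((3/2)*p + tot = -10 and 3*tot > 6*x + 10 and (not ((7/4)*tot >= (21/4)*x - 9/2))))
Before tot := tot - 4: 2*p + x < 1 and ((3*p >= -2 or 2*tot + 3*x >= 7) -> ((3/2)*p + tot = -6 and 3*tot > 6*x + 22 and (not ((7/4)*tot >= (21/4)*x + 5/2))))
The weakest precondition is 2*p + x < 1 and ((3*p >= -2 or 2*tot + 3*x >= 7) -> ((3/2)*p + tot = -6 and 3*tot > 6*x + 22 and (not ((7/4)*tot >= (21/4)*x + 5/2)))).
Check whether 2*p < 3 and ((3*p >= -2 or 2*tot >= 13) -> ((3/2)*p + tot = -6 and 3*tot > 10 and (not ((7/4)*tot >= -8)))) and x = 0 implies it.
Countermodel: at the initial state p = -1, tot = 4, x = 0, the precondition holds but the weakest precondition fails.
Answer: invalid


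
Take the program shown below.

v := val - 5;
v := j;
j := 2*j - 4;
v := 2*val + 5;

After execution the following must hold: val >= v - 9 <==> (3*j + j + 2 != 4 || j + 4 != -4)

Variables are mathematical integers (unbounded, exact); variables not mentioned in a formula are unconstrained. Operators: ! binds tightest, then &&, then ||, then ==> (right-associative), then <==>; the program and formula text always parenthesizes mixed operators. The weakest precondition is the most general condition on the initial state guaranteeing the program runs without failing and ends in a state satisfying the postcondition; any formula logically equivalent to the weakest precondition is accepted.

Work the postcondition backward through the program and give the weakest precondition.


Working backward. After the program, the postcondition val >= v - 9 <==> (3*j + j + 2 != 4 || j + 4 != -4) must hold; in canonical form it is val >= v - 9 <==> (4*j != 2 || j != -8).
Before v := 2*val + 5: val <= 4 <==> (4*j != 2 || j != -8)
Before j := 2*j - 4: val <= 4 <==> (8*j != 18 || 2*j != -4)
Before v := j: val <= 4 <==> (8*j != 18 || 2*j != -4)
Before v := val - 5: val <= 4 <==> (8*j != 18 || 2*j != -4)
Answer: WP = val <= 4 <==> (8*j != 18 || 2*j != -4)


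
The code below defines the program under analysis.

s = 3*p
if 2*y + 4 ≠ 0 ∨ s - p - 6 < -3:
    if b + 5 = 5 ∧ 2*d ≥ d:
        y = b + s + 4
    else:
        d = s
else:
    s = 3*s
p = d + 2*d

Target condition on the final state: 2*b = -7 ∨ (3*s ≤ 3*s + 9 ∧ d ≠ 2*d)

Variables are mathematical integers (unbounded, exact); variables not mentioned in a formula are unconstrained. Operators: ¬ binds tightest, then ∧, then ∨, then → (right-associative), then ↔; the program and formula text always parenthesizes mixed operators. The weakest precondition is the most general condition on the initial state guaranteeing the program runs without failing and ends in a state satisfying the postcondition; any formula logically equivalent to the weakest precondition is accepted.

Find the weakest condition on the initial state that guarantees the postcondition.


Working backward. After the program, the postcondition 2*b = -7 ∨ (3*s ≤ 3*s + 9 ∧ d ≠ 2*d) must hold; in canonical form it is 2*b = -7 ∨ d ≠ 0.
Before p := d + 2*d: 2*b = -7 ∨ d ≠ 0
Then branch requires ((b = 0 ∧ d ≥ 0) → (2*b = -7 ∨ d ≠ 0)) ∧ ((¬(b = 0 ∧ d ≥ 0)) → (2*b = -7 ∨ s ≠ 0)); else branch requires 2*b = -7 ∨ d ≠ 0.
Before the if: ((2*y ≠ -4 ∨ s < p + 3) → (((b = 0 ∧ d ≥ 0) → (2*b = -7 ∨ d ≠ 0)) ∧ ((¬(b = 0 ∧ d ≥ 0)) → (2*b = -7 ∨ s ≠ 0)))) ∧ ((¬(2*y ≠ -4 ∨ s < p + 3)) → (2*b = -7 ∨ d ≠ 0))
Before s := 3*p: ((2*y ≠ -4 ∨ 2*p < 3) → (((b = 0 ∧ d ≥ 0) → (2*b = -7 ∨ d ≠ 0)) ∧ ((¬(b = 0 ∧ d ≥ 0)) → (2*b = -7 ∨ 3*p ≠ 0)))) ∧ ((¬(2*y ≠ -4 ∨ 2*p < 3)) → (2*b = -7 ∨ d ≠ 0))
Answer: WP = ((2*y ≠ -4 ∨ 2*p < 3) → (((b = 0 ∧ d ≥ 0) → (2*b = -7 ∨ d ≠ 0)) ∧ ((¬(b = 0 ∧ d ≥ 0)) → (2*b = -7 ∨ 3*p ≠ 0)))) ∧ ((¬(2*y ≠ -4 ∨ 2*p < 3)) → (2*b = -7 ∨ d ≠ 0))


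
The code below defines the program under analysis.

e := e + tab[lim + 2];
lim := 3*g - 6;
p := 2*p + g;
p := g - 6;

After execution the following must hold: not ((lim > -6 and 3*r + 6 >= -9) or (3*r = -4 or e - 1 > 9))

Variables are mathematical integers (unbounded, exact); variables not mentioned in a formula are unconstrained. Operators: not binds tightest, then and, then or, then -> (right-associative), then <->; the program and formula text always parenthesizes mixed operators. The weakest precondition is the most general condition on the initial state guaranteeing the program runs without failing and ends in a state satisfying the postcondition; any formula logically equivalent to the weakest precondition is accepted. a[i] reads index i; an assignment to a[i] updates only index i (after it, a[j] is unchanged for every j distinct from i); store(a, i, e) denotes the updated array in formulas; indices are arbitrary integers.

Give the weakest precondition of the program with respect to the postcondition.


Working backward. After the program, the postcondition not ((lim > -6 and 3*r + 6 >= -9) or (3*r = -4 or e - 1 > 9)) must hold; in canonical form it is not ((lim > -6 and 3*r >= -15) or 3*r = -4 or e > 10).
Before p := g - 6: not ((lim > -6 and 3*r >= -15) or 3*r = -4 or e > 10)
Before p := 2*p + g: not ((lim > -6 and 3*r >= -15) or 3*r = -4 or e > 10)
Before lim := 3*g - 6: not ((3*g > 0 and 3*r >= -15) or 3*r = -4 or e > 10)
Before e := e + tab[lim + 2]: not ((3*g > 0 and 3*r >= -15) or 3*r = -4 or tab[lim + 2] + e > 10)
Answer: WP = not ((3*g > 0 and 3*r >= -15) or 3*r = -4 or tab[lim + 2] + e > 10)


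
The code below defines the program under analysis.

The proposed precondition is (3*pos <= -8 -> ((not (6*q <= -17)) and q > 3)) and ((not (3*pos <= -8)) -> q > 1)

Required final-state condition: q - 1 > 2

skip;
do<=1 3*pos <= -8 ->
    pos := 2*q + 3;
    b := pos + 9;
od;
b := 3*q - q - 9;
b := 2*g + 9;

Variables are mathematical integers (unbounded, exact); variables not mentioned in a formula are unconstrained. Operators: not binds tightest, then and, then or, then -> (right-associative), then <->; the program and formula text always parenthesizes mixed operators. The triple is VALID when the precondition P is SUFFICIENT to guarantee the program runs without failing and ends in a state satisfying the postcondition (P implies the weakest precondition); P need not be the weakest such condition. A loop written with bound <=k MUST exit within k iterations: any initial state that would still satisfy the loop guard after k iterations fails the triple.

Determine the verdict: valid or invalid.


Working backward. After the program, the postcondition q - 1 > 2 must hold; in canonical form it is q > 3.
Before b := 2*g + 9: q > 3
Before b := 3*q - q - 9: q > 3
Before the loop (bound <=1), unroll the exhaustion recursion (WP_0 = exit-now case; WP_j = one more guarded iteration, up to j = 1):
  WP_0: (not (3*pos <= -8)) and q > 3
  WP_1: (3*pos <= -8 -> ((not (6*q <= -17)) and q > 3)) and ((not (3*pos <= -8)) -> q > 3)
So before the loop: (3*pos <= -8 -> ((not (6*q <= -17)) and q > 3)) and ((not (3*pos <= -8)) -> q > 3)
Before skip: (3*pos <= -8 -> ((not (6*q <= -17)) and q > 3)) and ((not (3*pos <= -8)) -> q > 3)
The weakest precondition is (3*pos <= -8 -> ((not (6*q <= -17)) and q > 3)) and ((not (3*pos <= -8)) -> q > 3).
Check whether (3*pos <= -8 -> ((not (6*q <= -17)) and q > 3)) and ((not (3*pos <= -8)) -> q > 1) implies it.
Countermodel: at the initial state pos = -2, q = 2, the precondition holds but the weakest precondition fails.
Answer: invalid


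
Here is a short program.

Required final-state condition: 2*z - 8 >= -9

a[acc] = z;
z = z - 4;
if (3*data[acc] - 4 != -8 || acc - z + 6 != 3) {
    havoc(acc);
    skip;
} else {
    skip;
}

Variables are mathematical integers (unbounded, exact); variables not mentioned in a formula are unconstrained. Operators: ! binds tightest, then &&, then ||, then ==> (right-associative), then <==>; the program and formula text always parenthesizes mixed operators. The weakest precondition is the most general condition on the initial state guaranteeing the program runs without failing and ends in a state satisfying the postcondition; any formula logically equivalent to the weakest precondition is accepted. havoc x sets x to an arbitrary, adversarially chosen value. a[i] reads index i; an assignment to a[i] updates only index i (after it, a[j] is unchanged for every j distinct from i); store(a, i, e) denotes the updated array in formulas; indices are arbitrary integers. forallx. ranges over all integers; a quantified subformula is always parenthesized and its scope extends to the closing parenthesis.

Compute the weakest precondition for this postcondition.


Working backward. After the program, the postcondition 2*z - 8 >= -9 must hold; in canonical form it is 2*z >= -1.
Then branch requires 2*z >= -1; else branch requires 2*z >= -1.
Before the if: ((3*data[acc] != -4 || acc != z - 3) ==> 2*z >= -1) && ((!(3*data[acc] != -4 || acc != z - 3)) ==> 2*z >= -1)
Before z := z - 4: ((3*data[acc] != -4 || acc != z - 7) ==> 2*z >= 7) && ((!(3*data[acc] != -4 || acc != z - 7)) ==> 2*z >= 7)
Before a[acc] := z: ((3*data[acc] != -4 || acc != z - 7) ==> 2*z >= 7) && ((!(3*data[acc] != -4 || acc != z - 7)) ==> 2*z >= 7)
Answer: WP = ((3*data[acc] != -4 || acc != z - 7) ==> 2*z >= 7) && ((!(3*data[acc] != -4 || acc != z - 7)) ==> 2*z >= 7)


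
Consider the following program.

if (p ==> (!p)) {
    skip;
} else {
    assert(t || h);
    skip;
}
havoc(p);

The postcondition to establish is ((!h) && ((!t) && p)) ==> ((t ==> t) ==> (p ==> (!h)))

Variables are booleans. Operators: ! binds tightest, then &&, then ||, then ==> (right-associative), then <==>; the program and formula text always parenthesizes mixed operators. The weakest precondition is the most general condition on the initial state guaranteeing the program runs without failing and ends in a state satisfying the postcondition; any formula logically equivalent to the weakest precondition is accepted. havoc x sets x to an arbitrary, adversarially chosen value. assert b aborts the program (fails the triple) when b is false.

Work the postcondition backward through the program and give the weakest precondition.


Working backward. After the program, the postcondition ((!h) && ((!t) && p)) ==> ((t ==> t) ==> (p ==> (!h))) must hold; in canonical form it is ((!h) && (!t) && p) ==> (p ==> (!h)).
Before havoc p: ((!h) && (!t)) ==> (!h)
Then branch requires ((!h) && (!t)) ==> (!h); else branch requires (t || h) && (((!h) && (!t)) ==> (!h)).
Before the if: ((p ==> (!p)) ==> (((!h) && (!t)) ==> (!h))) && ((!(p ==> (!p))) ==> ((t || h) && (((!h) && (!t)) ==> (!h))))
Answer: WP = ((p ==> (!p)) ==> (((!h) && (!t)) ==> (!h))) && ((!(p ==> (!p))) ==> ((t || h) && (((!h) && (!t)) ==> (!h))))


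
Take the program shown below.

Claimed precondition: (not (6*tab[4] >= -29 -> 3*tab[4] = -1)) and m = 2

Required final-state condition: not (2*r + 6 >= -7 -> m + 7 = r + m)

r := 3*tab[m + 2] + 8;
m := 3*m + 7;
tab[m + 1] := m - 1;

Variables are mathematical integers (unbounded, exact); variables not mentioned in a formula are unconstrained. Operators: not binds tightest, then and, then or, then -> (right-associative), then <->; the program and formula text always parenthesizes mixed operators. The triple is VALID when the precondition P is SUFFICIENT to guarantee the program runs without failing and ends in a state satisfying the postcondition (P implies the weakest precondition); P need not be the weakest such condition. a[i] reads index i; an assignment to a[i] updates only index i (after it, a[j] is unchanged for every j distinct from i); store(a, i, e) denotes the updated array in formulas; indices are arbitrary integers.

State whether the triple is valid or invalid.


Working backward. After the program, the postcondition not (2*r + 6 >= -7 -> m + 7 = r + m) must hold; in canonical form it is not (2*r >= -13 -> r = 7).
Before tab[m + 1] := m - 1: not (2*r >= -13 -> r = 7)
Before m := 3*m + 7: not (2*r >= -13 -> r = 7)
Before r := 3*tab[m + 2] + 8: not (6*tab[m + 2] >= -29 -> 3*tab[m + 2] = -1)
The weakest precondition is not (6*tab[m + 2] >= -29 -> 3*tab[m + 2] = -1).
Check whether (not (6*tab[4] >= -29 -> 3*tab[4] = -1)) and m = 2 implies it.
Every state satisfying the precondition satisfies the weakest precondition: the implication holds.
Answer: valid


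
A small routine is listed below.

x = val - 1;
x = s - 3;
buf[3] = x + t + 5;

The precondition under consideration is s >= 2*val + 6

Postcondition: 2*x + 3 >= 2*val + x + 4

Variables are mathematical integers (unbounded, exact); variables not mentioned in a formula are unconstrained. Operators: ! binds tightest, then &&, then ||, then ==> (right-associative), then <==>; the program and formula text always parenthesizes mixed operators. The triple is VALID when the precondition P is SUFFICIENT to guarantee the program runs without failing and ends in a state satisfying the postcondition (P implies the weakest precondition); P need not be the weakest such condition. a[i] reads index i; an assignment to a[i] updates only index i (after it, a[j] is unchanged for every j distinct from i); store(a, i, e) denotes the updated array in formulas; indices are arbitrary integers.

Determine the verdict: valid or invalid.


Working backward. After the program, the postcondition 2*x + 3 >= 2*val + x + 4 must hold; in canonical form it is x >= 2*val + 1.
Before buf[3] := x + t + 5: x >= 2*val + 1
Before x := s - 3: s >= 2*val + 4
Before x := val - 1: s >= 2*val + 4
The weakest precondition is s >= 2*val + 4.
Check whether s >= 2*val + 6 implies it.
Every state satisfying the precondition satisfies the weakest precondition: the implication holds.
Answer: valid


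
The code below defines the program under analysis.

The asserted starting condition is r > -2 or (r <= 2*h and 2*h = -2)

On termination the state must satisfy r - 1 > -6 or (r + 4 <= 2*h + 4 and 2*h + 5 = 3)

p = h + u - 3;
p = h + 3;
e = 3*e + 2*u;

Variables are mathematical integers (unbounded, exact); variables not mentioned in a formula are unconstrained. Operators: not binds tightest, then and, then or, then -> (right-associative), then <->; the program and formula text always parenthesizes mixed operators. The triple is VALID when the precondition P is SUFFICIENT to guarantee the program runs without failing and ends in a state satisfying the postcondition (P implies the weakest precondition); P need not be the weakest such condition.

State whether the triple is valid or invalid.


Working backward. After the program, the postcondition r - 1 > -6 or (r + 4 <= 2*h + 4 and 2*h + 5 = 3) must hold; in canonical form it is r > -5 or (r <= 2*h and 2*h = -2).
Before e := 3*e + 2*u: r > -5 or (r <= 2*h and 2*h = -2)
Before p := h + 3: r > -5 or (r <= 2*h and 2*h = -2)
Before p := h + u - 3: r > -5 or (r <= 2*h and 2*h = -2)
The weakest precondition is r > -5 or (r <= 2*h and 2*h = -2).
Check whether r > -2 or (r <= 2*h and 2*h = -2) implies it.
Every state satisfying the precondition satisfies the weakest precondition: the implication holds.
Answer: valid


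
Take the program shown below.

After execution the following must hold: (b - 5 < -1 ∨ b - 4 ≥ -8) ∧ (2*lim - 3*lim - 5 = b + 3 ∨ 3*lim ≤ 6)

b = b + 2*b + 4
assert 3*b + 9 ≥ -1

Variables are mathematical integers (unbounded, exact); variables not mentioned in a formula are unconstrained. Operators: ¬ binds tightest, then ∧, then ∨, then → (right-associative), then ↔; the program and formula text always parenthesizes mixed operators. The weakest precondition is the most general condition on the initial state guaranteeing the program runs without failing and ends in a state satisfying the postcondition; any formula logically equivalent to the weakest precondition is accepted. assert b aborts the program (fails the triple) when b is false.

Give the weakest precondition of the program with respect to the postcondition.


Working backward. After the program, the postcondition (b - 5 < -1 ∨ b - 4 ≥ -8) ∧ (2*lim - 3*lim - 5 = b + 3 ∨ 3*lim ≤ 6) must hold; in canonical form it is (b < 4 ∨ b ≥ -4) ∧ (b + lim = -8 ∨ 3*lim ≤ 6).
Before assert 3*b + 9 ≥ -1: 3*b ≥ -10 ∧ (b < 4 ∨ b ≥ -4) ∧ (b + lim = -8 ∨ 3*lim ≤ 6)
Before b := b + 2*b + 4: 9*b ≥ -22 ∧ (3*b < 0 ∨ 3*b ≥ -8) ∧ (3*b + lim = -12 ∨ 3*lim ≤ 6)
Answer: WP = 9*b ≥ -22 ∧ (3*b < 0 ∨ 3*b ≥ -8) ∧ (3*b + lim = -12 ∨ 3*lim ≤ 6)


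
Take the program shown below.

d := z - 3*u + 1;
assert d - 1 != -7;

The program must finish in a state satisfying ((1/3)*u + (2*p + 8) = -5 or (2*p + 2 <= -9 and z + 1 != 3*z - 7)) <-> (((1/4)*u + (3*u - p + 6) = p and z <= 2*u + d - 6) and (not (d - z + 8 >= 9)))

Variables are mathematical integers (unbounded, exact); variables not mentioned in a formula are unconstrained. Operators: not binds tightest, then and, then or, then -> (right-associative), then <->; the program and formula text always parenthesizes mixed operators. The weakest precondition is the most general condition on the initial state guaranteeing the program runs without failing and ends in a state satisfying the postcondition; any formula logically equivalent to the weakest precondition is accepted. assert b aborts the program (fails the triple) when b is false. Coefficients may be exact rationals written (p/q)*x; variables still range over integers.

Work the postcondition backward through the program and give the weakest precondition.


Working backward. After the program, the postcondition ((1/3)*u + (2*p + 8) = -5 or (2*p + 2 <= -9 and z + 1 != 3*z - 7)) <-> (((1/4)*u + (3*u - p + 6) = p and z <= 2*u + d - 6) and (not (d - z + 8 >= 9))) must hold; in canonical form it is (2*p + (1/3)*u = -13 or (2*p <= -11 and 2*z != 8)) <-> ((13/4)*u = 2*p - 6 and z <= d + 2*u - 6 and (not (d >= z + 1))).
Before assert d - 1 != -7: d != -6 and ((2*p + (1/3)*u = -13 or (2*p <= -11 and 2*z != 8)) <-> ((13/4)*u = 2*p - 6 and z <= d + 2*u - 6 and (not (d >= z + 1))))
Before d := z - 3*u + 1: z != 3*u - 7 and ((2*p + (1/3)*u = -13 or (2*p <= -11 and 2*z != 8)) <-> ((13/4)*u = 2*p - 6 and u <= -5 and (not (3*u <= 0))))
Answer: WP = z != 3*u - 7 and ((2*p + (1/3)*u = -13 or (2*p <= -11 and 2*z != 8)) <-> ((13/4)*u = 2*p - 6 and u <= -5 and (not (3*u <= 0))))


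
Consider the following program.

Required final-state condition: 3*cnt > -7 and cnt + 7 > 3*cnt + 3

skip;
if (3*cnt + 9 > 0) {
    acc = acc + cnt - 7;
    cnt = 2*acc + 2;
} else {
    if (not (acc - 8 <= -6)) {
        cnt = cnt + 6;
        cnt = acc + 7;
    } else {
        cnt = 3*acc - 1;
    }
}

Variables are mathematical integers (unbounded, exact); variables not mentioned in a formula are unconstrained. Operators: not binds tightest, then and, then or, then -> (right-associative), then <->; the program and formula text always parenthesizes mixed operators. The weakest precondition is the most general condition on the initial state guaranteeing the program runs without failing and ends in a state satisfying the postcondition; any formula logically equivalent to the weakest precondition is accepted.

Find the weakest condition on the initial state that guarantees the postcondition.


Working backward. After the program, the postcondition 3*cnt > -7 and cnt + 7 > 3*cnt + 3 must hold; in canonical form it is 3*cnt > -7 and 2*cnt < 4.
Then branch requires 6*acc + 6*cnt > 29 and 4*acc + 4*cnt < 28; else branch requires ((not (acc <= 2)) -> (3*acc > -28 and 2*acc < -10)) and (acc <= 2 -> (9*acc > -4 and 6*acc < 6)).
Before the if: (3*cnt > -9 -> (6*acc + 6*cnt > 29 and 4*acc + 4*cnt < 28)) and ((not (3*cnt > -9)) -> (((not (acc <= 2)) -> (3*acc > -28 and 2*acc < -10)) and (acc <= 2 -> (9*acc > -4 and 6*acc < 6))))
Before skip: (3*cnt > -9 -> (6*acc + 6*cnt > 29 and 4*acc + 4*cnt < 28)) and ((not (3*cnt > -9)) -> (((not (acc <= 2)) -> (3*acc > -28 and 2*acc < -10)) and (acc <= 2 -> (9*acc > -4 and 6*acc < 6))))
Answer: WP = (3*cnt > -9 -> (6*acc + 6*cnt > 29 and 4*acc + 4*cnt < 28)) and ((not (3*cnt > -9)) -> (((not (acc <= 2)) -> (3*acc > -28 and 2*acc < -10)) and (acc <= 2 -> (9*acc > -4 and 6*acc < 6))))


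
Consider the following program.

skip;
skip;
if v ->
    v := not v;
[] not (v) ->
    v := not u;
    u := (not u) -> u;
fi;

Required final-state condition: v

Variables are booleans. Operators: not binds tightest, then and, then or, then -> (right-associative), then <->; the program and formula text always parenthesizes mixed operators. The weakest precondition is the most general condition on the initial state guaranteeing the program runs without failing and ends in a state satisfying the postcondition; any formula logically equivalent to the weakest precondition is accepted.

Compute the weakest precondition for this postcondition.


Working backward. After the program, v must hold.
Then branch requires not v; else branch requires not u.
Before the if: (v -> (not v)) and ((not v) -> (not u))
Before skip: (v -> (not v)) and ((not v) -> (not u))
Before skip: (v -> (not v)) and ((not v) -> (not u))
Answer: WP = (v -> (not v)) and ((not v) -> (not u))
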